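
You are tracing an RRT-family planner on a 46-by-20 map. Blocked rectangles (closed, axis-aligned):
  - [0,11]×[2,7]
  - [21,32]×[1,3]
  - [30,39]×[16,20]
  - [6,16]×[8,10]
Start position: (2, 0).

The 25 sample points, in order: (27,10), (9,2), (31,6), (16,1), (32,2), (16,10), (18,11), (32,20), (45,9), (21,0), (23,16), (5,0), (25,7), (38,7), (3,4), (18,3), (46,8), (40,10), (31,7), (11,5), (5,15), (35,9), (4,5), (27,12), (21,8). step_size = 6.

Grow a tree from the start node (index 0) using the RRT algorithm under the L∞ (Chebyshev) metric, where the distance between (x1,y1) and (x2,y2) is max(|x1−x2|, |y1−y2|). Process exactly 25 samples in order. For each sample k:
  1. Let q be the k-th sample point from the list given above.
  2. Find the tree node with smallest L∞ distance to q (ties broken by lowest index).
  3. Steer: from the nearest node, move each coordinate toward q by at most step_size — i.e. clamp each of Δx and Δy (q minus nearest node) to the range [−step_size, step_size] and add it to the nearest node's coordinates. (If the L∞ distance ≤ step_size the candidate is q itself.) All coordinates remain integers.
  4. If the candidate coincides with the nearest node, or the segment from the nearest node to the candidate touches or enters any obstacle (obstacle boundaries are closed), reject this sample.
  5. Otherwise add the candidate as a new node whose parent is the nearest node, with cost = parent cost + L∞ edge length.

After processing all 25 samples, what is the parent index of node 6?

Parent of node 6: 2

1. q=(27,10) nearest=0 d=25 new=(8,6) → blocked by [0,11]×[2,7], reject
2. q=(9,2) nearest=0 d=7 new=(8,2) → blocked by [0,11]×[2,7], reject
3. q=(31,6) nearest=0 d=29 new=(8,6) → blocked by [0,11]×[2,7], reject
4. q=(16,1) nearest=0 d=14 new=(8,1) → add node 1 parent=0 cost=6
5. q=(32,2) nearest=1 d=24 new=(14,2) → add node 2 parent=1 cost=12
6. q=(16,10) nearest=2 d=8 new=(16,8) → blocked by [6,16]×[8,10], reject
7. q=(18,11) nearest=2 d=9 new=(18,8) → add node 3 parent=2 cost=18
8. q=(32,20) nearest=3 d=14 new=(24,14) → add node 4 parent=3 cost=24
9. q=(45,9) nearest=4 d=21 new=(30,9) → add node 5 parent=4 cost=30
10. q=(21,0) nearest=2 d=7 new=(20,0) → add node 6 parent=2 cost=18
11. q=(23,16) nearest=4 d=2 new=(23,16) → add node 7 parent=4 cost=26
12. q=(5,0) nearest=0 d=3 new=(5,0) → add node 8 parent=0 cost=3
13. q=(25,7) nearest=5 d=5 new=(25,7) → add node 9 parent=5 cost=35
14. q=(38,7) nearest=5 d=8 new=(36,7) → add node 10 parent=5 cost=36
15. q=(3,4) nearest=0 d=4 new=(3,4) → blocked by [0,11]×[2,7], reject
16. q=(18,3) nearest=6 d=3 new=(18,3) → add node 11 parent=6 cost=21
17. q=(46,8) nearest=10 d=10 new=(42,8) → add node 12 parent=10 cost=42
18. q=(40,10) nearest=12 d=2 new=(40,10) → add node 13 parent=12 cost=44
19. q=(31,7) nearest=5 d=2 new=(31,7) → add node 14 parent=5 cost=32
20. q=(11,5) nearest=2 d=3 new=(11,5) → blocked by [0,11]×[2,7], reject
21. q=(5,15) nearest=2 d=13 new=(8,8) → blocked by [0,11]×[2,7], reject
22. q=(35,9) nearest=10 d=2 new=(35,9) → add node 15 parent=10 cost=38
23. q=(4,5) nearest=1 d=4 new=(4,5) → blocked by [0,11]×[2,7], reject
24. q=(27,12) nearest=4 d=3 new=(27,12) → add node 16 parent=4 cost=27
25. q=(21,8) nearest=3 d=3 new=(21,8) → add node 17 parent=3 cost=21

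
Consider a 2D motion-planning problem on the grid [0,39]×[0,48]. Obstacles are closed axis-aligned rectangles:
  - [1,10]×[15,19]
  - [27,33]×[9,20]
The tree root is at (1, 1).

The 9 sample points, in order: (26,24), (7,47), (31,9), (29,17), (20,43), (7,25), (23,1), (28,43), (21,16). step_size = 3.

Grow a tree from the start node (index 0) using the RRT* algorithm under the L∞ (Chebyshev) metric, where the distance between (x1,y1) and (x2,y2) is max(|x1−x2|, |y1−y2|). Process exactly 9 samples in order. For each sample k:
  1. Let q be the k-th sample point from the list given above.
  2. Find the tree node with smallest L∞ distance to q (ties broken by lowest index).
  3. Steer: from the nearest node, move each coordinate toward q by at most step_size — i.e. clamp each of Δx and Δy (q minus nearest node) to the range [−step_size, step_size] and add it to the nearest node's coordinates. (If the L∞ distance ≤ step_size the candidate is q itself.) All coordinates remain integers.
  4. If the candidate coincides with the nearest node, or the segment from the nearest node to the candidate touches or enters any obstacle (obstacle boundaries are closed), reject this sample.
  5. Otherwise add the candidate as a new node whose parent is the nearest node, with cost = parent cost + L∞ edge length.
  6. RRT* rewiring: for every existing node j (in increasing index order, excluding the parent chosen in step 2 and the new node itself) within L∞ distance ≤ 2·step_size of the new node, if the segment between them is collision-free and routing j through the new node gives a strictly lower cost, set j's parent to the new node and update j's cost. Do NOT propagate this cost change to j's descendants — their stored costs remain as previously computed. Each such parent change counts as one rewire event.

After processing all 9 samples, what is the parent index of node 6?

Parent of node 6: 5

1. q=(26,24) nearest=0 d=25 new=(4,4) → add node 1 parent=0 cost=3
2. q=(7,47) nearest=1 d=43 new=(7,7) → add node 2 parent=1 cost=6
3. q=(31,9) nearest=2 d=24 new=(10,9) → add node 3 parent=2 cost=9
4. q=(29,17) nearest=3 d=19 new=(13,12) → add node 4 parent=3 cost=12
5. q=(20,43) nearest=4 d=31 new=(16,15) → add node 5 parent=4 cost=15
6. q=(7,25) nearest=5 d=10 new=(13,18) → add node 6 parent=5 cost=18
7. q=(23,1) nearest=4 d=11 new=(16,9) → add node 7 parent=4 cost=15
8. q=(28,43) nearest=6 d=25 new=(16,21) → add node 8 parent=6 cost=21
9. q=(21,16) nearest=5 d=5 new=(19,16) → add node 9 parent=5 cost=18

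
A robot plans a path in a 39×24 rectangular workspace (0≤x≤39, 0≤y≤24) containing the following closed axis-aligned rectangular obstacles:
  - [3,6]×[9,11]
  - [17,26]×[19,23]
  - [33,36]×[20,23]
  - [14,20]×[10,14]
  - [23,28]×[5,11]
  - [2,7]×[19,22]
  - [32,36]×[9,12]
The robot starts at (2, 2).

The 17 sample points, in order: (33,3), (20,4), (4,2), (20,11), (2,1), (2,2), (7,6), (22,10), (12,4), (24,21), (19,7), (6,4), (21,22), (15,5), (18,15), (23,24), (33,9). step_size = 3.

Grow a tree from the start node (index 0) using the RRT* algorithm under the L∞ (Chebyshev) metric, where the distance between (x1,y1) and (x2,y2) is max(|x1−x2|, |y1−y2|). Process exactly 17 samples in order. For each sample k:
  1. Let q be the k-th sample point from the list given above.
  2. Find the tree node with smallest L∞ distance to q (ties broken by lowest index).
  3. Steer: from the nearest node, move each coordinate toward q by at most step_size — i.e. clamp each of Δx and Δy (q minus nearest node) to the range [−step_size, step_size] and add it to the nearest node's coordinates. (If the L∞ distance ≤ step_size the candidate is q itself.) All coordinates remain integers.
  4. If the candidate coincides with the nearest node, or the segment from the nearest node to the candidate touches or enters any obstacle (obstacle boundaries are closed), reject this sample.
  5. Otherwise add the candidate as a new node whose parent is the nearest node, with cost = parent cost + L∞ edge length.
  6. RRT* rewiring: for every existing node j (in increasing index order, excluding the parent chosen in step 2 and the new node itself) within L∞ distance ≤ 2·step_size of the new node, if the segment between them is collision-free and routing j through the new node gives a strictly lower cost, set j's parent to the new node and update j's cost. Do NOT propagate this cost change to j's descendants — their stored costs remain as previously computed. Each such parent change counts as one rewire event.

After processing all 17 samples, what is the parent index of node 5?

Parent of node 5: 0

1. q=(33,3) nearest=0 d=31 new=(5,3) → add node 1 parent=0 cost=3
2. q=(20,4) nearest=1 d=15 new=(8,4) → add node 2 parent=1 cost=6
3. q=(4,2) nearest=1 d=1 new=(4,2) → add node 3 parent=1 cost=4
4. q=(20,11) nearest=2 d=12 new=(11,7) → add node 4 parent=2 cost=9
5. q=(2,1) nearest=0 d=1 new=(2,1) → add node 5 parent=0 cost=1; rewire 3→5 (3<4)
6. q=(2,2) nearest=0 d=0 → coincident, reject
7. q=(7,6) nearest=2 d=2 new=(7,6) → add node 6 parent=2 cost=8
8. q=(22,10) nearest=4 d=11 new=(14,10) → blocked by [14,20]×[10,14], reject
9. q=(12,4) nearest=4 d=3 new=(12,4) → add node 7 parent=4 cost=12
10. q=(24,21) nearest=4 d=14 new=(14,10) → blocked by [14,20]×[10,14], reject
11. q=(19,7) nearest=7 d=7 new=(15,7) → add node 8 parent=7 cost=15
12. q=(6,4) nearest=1 d=1 new=(6,4) → add node 9 parent=1 cost=4; rewire 6→9 (6<8); rewire 7→9 (10<12)
13. q=(21,22) nearest=4 d=15 new=(14,10) → blocked by [14,20]×[10,14], reject
14. q=(15,5) nearest=8 d=2 new=(15,5) → add node 10 parent=8 cost=17
15. q=(18,15) nearest=4 d=8 new=(14,10) → blocked by [14,20]×[10,14], reject
16. q=(23,24) nearest=4 d=17 new=(14,10) → blocked by [14,20]×[10,14], reject
17. q=(33,9) nearest=8 d=18 new=(18,9) → add node 11 parent=8 cost=18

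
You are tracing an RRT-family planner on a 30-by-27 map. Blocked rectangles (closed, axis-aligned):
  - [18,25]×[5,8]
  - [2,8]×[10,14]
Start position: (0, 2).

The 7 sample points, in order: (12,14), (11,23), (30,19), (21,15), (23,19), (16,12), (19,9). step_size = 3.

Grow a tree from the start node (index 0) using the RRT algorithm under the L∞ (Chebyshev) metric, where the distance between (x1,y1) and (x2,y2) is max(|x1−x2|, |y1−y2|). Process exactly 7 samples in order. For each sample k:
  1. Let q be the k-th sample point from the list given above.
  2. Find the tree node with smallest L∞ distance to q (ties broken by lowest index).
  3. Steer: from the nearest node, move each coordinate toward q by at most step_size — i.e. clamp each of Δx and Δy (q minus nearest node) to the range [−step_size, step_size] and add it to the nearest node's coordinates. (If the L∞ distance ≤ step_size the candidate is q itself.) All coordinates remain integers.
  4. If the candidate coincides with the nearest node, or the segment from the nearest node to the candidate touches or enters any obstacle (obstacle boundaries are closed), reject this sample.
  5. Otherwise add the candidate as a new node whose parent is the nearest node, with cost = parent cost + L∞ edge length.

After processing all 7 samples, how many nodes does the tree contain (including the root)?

1. q=(12,14) nearest=0 d=12 new=(3,5) → add node 1 parent=0 cost=3
2. q=(11,23) nearest=1 d=18 new=(6,8) → add node 2 parent=1 cost=6
3. q=(30,19) nearest=2 d=24 new=(9,11) → blocked by [2,8]×[10,14], reject
4. q=(21,15) nearest=2 d=15 new=(9,11) → blocked by [2,8]×[10,14], reject
5. q=(23,19) nearest=2 d=17 new=(9,11) → blocked by [2,8]×[10,14], reject
6. q=(16,12) nearest=2 d=10 new=(9,11) → blocked by [2,8]×[10,14], reject
7. q=(19,9) nearest=2 d=13 new=(9,9) → add node 3 parent=2 cost=9

Node count: 4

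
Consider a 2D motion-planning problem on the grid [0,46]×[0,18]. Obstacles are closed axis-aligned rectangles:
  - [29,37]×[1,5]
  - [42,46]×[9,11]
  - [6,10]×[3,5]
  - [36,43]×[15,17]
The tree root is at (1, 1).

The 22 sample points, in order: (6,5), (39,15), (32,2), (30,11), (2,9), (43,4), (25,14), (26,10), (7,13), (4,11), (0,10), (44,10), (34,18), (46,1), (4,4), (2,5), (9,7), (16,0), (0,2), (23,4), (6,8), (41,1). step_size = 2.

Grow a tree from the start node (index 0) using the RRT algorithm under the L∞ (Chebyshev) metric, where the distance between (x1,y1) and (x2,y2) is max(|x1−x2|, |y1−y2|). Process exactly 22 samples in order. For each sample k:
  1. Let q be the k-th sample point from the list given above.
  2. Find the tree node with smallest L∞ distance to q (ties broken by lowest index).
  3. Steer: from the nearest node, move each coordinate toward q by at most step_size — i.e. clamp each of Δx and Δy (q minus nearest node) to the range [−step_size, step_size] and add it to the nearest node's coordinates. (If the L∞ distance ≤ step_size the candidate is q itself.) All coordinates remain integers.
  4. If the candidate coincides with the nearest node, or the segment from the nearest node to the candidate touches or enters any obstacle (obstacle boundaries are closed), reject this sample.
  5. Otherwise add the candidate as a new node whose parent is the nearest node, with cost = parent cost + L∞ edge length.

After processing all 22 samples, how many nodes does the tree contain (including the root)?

1. q=(6,5) nearest=0 d=5 new=(3,3) → add node 1 parent=0 cost=2
2. q=(39,15) nearest=1 d=36 new=(5,5) → add node 2 parent=1 cost=4
3. q=(32,2) nearest=2 d=27 new=(7,3) → blocked by [6,10]×[3,5], reject
4. q=(30,11) nearest=2 d=25 new=(7,7) → add node 3 parent=2 cost=6
5. q=(2,9) nearest=2 d=4 new=(3,7) → add node 4 parent=2 cost=6
6. q=(43,4) nearest=3 d=36 new=(9,5) → blocked by [6,10]×[3,5], reject
7. q=(25,14) nearest=3 d=18 new=(9,9) → add node 5 parent=3 cost=8
8. q=(26,10) nearest=5 d=17 new=(11,10) → add node 6 parent=5 cost=10
9. q=(7,13) nearest=5 d=4 new=(7,11) → add node 7 parent=5 cost=10
10. q=(4,11) nearest=7 d=3 new=(5,11) → add node 8 parent=7 cost=12
11. q=(0,10) nearest=4 d=3 new=(1,9) → add node 9 parent=4 cost=8
12. q=(44,10) nearest=6 d=33 new=(13,10) → add node 10 parent=6 cost=12
13. q=(34,18) nearest=10 d=21 new=(15,12) → add node 11 parent=10 cost=14
14. q=(46,1) nearest=11 d=31 new=(17,10) → add node 12 parent=11 cost=16
15. q=(4,4) nearest=1 d=1 new=(4,4) → add node 13 parent=1 cost=3
16. q=(2,5) nearest=1 d=2 new=(2,5) → add node 14 parent=1 cost=4
17. q=(9,7) nearest=3 d=2 new=(9,7) → add node 15 parent=3 cost=8
18. q=(16,0) nearest=15 d=7 new=(11,5) → add node 16 parent=15 cost=10
19. q=(0,2) nearest=0 d=1 new=(0,2) → add node 17 parent=0 cost=1
20. q=(23,4) nearest=12 d=6 new=(19,8) → add node 18 parent=12 cost=18
21. q=(6,8) nearest=3 d=1 new=(6,8) → add node 19 parent=3 cost=7
22. q=(41,1) nearest=18 d=22 new=(21,6) → add node 20 parent=18 cost=20

Node count: 21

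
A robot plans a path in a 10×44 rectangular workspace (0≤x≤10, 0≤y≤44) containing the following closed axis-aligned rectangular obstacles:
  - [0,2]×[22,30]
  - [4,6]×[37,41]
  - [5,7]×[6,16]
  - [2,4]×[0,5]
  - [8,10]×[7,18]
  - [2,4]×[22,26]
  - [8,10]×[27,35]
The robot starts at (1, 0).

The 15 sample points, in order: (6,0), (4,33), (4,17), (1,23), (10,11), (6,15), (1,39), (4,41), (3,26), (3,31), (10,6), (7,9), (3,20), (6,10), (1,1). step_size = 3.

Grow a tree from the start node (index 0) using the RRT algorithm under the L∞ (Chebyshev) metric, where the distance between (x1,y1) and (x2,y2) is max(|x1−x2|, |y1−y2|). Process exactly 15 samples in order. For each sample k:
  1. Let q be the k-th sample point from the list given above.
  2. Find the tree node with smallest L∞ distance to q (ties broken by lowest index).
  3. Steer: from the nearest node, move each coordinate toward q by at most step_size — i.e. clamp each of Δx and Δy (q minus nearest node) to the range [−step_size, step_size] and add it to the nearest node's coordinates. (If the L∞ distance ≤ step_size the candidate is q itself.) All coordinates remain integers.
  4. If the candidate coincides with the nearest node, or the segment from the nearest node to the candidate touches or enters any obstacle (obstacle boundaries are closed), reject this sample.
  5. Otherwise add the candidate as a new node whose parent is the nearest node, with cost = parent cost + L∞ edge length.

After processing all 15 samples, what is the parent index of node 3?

Parent of node 3: 2

1. q=(6,0) nearest=0 d=5 new=(4,0) → blocked by [2,4]×[0,5], reject
2. q=(4,33) nearest=0 d=33 new=(4,3) → blocked by [2,4]×[0,5], reject
3. q=(4,17) nearest=0 d=17 new=(4,3) → blocked by [2,4]×[0,5], reject
4. q=(1,23) nearest=0 d=23 new=(1,3) → add node 1 parent=0 cost=3
5. q=(10,11) nearest=1 d=9 new=(4,6) → blocked by [2,4]×[0,5], reject
6. q=(6,15) nearest=1 d=12 new=(4,6) → blocked by [2,4]×[0,5], reject
7. q=(1,39) nearest=1 d=36 new=(1,6) → add node 2 parent=1 cost=6
8. q=(4,41) nearest=2 d=35 new=(4,9) → add node 3 parent=2 cost=9
9. q=(3,26) nearest=3 d=17 new=(3,12) → add node 4 parent=3 cost=12
10. q=(3,31) nearest=4 d=19 new=(3,15) → add node 5 parent=4 cost=15
11. q=(10,6) nearest=3 d=6 new=(7,6) → blocked by [5,7]×[6,16], reject
12. q=(7,9) nearest=3 d=3 new=(7,9) → blocked by [5,7]×[6,16], reject
13. q=(3,20) nearest=5 d=5 new=(3,18) → add node 6 parent=5 cost=18
14. q=(6,10) nearest=3 d=2 new=(6,10) → blocked by [5,7]×[6,16], reject
15. q=(1,1) nearest=0 d=1 new=(1,1) → add node 7 parent=0 cost=1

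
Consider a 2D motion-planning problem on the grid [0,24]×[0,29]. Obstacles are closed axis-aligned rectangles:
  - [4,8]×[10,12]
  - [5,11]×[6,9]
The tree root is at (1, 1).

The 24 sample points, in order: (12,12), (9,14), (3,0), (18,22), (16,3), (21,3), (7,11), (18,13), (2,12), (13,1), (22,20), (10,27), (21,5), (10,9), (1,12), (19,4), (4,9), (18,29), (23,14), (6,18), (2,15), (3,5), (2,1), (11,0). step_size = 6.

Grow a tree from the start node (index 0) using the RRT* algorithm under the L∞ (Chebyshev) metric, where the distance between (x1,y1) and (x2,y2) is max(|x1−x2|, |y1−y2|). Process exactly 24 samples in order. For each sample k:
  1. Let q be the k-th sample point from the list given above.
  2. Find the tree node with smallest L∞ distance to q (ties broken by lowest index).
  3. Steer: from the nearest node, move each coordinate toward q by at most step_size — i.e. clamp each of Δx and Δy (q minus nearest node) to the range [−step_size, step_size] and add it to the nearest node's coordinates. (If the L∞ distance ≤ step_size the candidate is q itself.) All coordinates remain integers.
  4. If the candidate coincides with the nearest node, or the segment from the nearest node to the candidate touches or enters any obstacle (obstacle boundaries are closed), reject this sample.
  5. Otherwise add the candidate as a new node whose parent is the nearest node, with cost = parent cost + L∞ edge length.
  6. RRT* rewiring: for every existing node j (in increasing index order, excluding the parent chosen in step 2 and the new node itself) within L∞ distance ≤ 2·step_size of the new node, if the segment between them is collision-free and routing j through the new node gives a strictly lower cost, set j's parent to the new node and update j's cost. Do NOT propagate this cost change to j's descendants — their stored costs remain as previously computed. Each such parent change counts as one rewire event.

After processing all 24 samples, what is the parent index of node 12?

Parent of node 12: 4

1. q=(12,12) nearest=0 d=11 new=(7,7) → blocked by [5,11]×[6,9], reject
2. q=(9,14) nearest=0 d=13 new=(7,7) → blocked by [5,11]×[6,9], reject
3. q=(3,0) nearest=0 d=2 new=(3,0) → add node 1 parent=0 cost=2
4. q=(18,22) nearest=0 d=21 new=(7,7) → blocked by [5,11]×[6,9], reject
5. q=(16,3) nearest=1 d=13 new=(9,3) → add node 2 parent=1 cost=8
6. q=(21,3) nearest=2 d=12 new=(15,3) → add node 3 parent=2 cost=14
7. q=(7,11) nearest=2 d=8 new=(7,9) → blocked by [5,11]×[6,9], reject
8. q=(18,13) nearest=2 d=10 new=(15,9) → add node 4 parent=2 cost=14
9. q=(2,12) nearest=2 d=9 new=(3,9) → blocked by [5,11]×[6,9], reject
10. q=(13,1) nearest=3 d=2 new=(13,1) → add node 5 parent=3 cost=16
11. q=(22,20) nearest=4 d=11 new=(21,15) → add node 6 parent=4 cost=20
12. q=(10,27) nearest=6 d=12 new=(15,21) → add node 7 parent=6 cost=26
13. q=(21,5) nearest=3 d=6 new=(21,5) → add node 8 parent=3 cost=20
14. q=(10,9) nearest=4 d=5 new=(10,9) → blocked by [5,11]×[6,9], reject
15. q=(1,12) nearest=2 d=9 new=(3,9) → blocked by [5,11]×[6,9], reject
16. q=(19,4) nearest=8 d=2 new=(19,4) → add node 9 parent=8 cost=22
17. q=(4,9) nearest=2 d=6 new=(4,9) → blocked by [5,11]×[6,9], reject
18. q=(18,29) nearest=7 d=8 new=(18,27) → add node 10 parent=7 cost=32
19. q=(23,14) nearest=6 d=2 new=(23,14) → add node 11 parent=6 cost=22
20. q=(6,18) nearest=4 d=9 new=(9,15) → add node 12 parent=4 cost=20
21. q=(2,15) nearest=12 d=7 new=(3,15) → add node 13 parent=12 cost=26
22. q=(3,5) nearest=0 d=4 new=(3,5) → add node 14 parent=0 cost=4; rewire 5→14 (14<16); rewire 13→14 (14<26)
23. q=(2,1) nearest=0 d=1 new=(2,1) → add node 15 parent=0 cost=1; rewire 5→15 (12<14)
24. q=(11,0) nearest=5 d=2 new=(11,0) → add node 16 parent=5 cost=14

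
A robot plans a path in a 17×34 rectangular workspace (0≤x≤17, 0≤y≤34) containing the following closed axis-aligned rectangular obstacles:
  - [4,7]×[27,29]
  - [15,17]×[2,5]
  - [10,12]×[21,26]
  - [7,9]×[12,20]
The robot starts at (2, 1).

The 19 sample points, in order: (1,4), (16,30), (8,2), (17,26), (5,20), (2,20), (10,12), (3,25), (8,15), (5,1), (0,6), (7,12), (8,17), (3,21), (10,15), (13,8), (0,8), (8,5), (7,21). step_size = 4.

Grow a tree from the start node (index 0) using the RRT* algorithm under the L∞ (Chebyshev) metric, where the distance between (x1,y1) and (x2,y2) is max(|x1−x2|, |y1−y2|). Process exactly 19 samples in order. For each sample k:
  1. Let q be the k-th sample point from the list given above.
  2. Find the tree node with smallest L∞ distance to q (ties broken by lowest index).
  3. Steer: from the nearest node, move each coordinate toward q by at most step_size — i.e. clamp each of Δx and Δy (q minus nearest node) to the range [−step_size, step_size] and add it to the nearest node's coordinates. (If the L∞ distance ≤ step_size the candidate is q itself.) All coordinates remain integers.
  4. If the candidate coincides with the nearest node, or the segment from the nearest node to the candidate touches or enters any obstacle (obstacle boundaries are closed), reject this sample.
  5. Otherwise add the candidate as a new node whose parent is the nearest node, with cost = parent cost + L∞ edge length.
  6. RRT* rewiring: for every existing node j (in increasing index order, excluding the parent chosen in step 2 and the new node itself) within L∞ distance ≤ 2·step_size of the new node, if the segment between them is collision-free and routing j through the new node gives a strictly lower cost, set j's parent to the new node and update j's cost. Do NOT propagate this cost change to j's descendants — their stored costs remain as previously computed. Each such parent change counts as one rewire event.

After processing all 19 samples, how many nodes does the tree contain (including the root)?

1. q=(1,4) nearest=0 d=3 new=(1,4) → add node 1 parent=0 cost=3
2. q=(16,30) nearest=1 d=26 new=(5,8) → add node 2 parent=1 cost=7
3. q=(8,2) nearest=0 d=6 new=(6,2) → add node 3 parent=0 cost=4
4. q=(17,26) nearest=2 d=18 new=(9,12) → blocked by [7,9]×[12,20], reject
5. q=(5,20) nearest=2 d=12 new=(5,12) → add node 4 parent=2 cost=11
6. q=(2,20) nearest=4 d=8 new=(2,16) → add node 5 parent=4 cost=15
7. q=(10,12) nearest=2 d=5 new=(9,12) → blocked by [7,9]×[12,20], reject
8. q=(3,25) nearest=5 d=9 new=(3,20) → add node 6 parent=5 cost=19
9. q=(8,15) nearest=4 d=3 new=(8,15) → blocked by [7,9]×[12,20], reject
10. q=(5,1) nearest=3 d=1 new=(5,1) → add node 7 parent=3 cost=5
11. q=(0,6) nearest=1 d=2 new=(0,6) → add node 8 parent=1 cost=5
12. q=(7,12) nearest=4 d=2 new=(7,12) → blocked by [7,9]×[12,20], reject
13. q=(8,17) nearest=4 d=5 new=(8,16) → blocked by [7,9]×[12,20], reject
14. q=(3,21) nearest=6 d=1 new=(3,21) → add node 9 parent=6 cost=20
15. q=(10,15) nearest=4 d=5 new=(9,15) → blocked by [7,9]×[12,20], reject
16. q=(13,8) nearest=3 d=7 new=(10,6) → add node 10 parent=3 cost=8
17. q=(0,8) nearest=8 d=2 new=(0,8) → add node 11 parent=8 cost=7
18. q=(8,5) nearest=10 d=2 new=(8,5) → add node 12 parent=10 cost=10
19. q=(7,21) nearest=6 d=4 new=(7,21) → add node 13 parent=6 cost=23

Node count: 14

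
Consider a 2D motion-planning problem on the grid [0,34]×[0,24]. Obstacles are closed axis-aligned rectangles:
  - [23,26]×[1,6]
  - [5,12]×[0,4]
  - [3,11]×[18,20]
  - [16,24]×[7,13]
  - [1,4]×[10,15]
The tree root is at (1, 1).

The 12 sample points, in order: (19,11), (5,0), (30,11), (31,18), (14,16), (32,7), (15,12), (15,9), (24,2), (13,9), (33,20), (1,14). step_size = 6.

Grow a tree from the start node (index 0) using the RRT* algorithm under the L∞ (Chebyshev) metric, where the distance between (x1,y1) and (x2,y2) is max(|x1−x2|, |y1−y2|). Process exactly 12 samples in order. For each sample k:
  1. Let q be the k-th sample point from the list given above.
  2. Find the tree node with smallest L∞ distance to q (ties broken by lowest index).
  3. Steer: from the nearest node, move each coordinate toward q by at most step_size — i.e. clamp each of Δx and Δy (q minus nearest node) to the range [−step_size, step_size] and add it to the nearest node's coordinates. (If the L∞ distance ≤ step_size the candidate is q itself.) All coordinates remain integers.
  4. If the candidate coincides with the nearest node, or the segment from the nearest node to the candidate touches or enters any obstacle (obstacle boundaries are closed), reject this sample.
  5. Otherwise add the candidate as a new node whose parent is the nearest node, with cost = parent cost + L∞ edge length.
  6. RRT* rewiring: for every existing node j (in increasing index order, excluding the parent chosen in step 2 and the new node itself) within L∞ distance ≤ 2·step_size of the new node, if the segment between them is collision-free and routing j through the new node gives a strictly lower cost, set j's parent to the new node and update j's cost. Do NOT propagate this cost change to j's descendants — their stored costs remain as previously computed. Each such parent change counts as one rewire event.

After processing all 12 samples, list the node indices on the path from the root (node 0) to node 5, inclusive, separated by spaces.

1. q=(19,11) nearest=0 d=18 new=(7,7) → add node 1 parent=0 cost=6
2. q=(5,0) nearest=0 d=4 new=(5,0) → blocked by [5,12]×[0,4], reject
3. q=(30,11) nearest=1 d=23 new=(13,11) → add node 2 parent=1 cost=12
4. q=(31,18) nearest=2 d=18 new=(19,17) → add node 3 parent=2 cost=18
5. q=(14,16) nearest=2 d=5 new=(14,16) → add node 4 parent=2 cost=17
6. q=(32,7) nearest=3 d=13 new=(25,11) → blocked by [16,24]×[7,13], reject
7. q=(15,12) nearest=2 d=2 new=(15,12) → add node 5 parent=2 cost=14
8. q=(15,9) nearest=2 d=2 new=(15,9) → add node 6 parent=2 cost=14
9. q=(24,2) nearest=6 d=9 new=(21,3) → blocked by [16,24]×[7,13], reject
10. q=(13,9) nearest=2 d=2 new=(13,9) → add node 7 parent=2 cost=14
11. q=(33,20) nearest=3 d=14 new=(25,20) → add node 8 parent=3 cost=24
12. q=(1,14) nearest=1 d=7 new=(1,13) → blocked by [1,4]×[10,15], reject

Path: 0 1 2 5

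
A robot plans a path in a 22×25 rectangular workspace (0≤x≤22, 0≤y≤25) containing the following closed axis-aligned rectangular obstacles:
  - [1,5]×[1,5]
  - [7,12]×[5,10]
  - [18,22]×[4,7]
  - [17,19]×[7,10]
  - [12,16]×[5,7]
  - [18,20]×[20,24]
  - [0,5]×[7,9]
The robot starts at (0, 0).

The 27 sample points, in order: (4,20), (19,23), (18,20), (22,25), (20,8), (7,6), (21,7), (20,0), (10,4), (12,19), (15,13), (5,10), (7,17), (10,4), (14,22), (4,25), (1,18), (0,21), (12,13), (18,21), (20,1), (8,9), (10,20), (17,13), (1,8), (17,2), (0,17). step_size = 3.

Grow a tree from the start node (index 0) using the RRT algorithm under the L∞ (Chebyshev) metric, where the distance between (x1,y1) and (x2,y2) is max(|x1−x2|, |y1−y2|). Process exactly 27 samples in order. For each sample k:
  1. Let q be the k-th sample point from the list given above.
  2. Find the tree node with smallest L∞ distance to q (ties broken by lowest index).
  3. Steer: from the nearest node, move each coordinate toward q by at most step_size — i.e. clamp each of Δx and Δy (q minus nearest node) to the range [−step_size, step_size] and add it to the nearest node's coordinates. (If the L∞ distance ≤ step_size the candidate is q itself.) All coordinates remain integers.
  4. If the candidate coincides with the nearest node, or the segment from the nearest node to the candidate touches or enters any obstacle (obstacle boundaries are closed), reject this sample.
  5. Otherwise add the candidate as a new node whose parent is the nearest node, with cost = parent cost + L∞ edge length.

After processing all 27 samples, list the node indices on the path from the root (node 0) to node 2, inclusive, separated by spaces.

1. q=(4,20) nearest=0 d=20 new=(3,3) → blocked by [1,5]×[1,5], reject
2. q=(19,23) nearest=0 d=23 new=(3,3) → blocked by [1,5]×[1,5], reject
3. q=(18,20) nearest=0 d=20 new=(3,3) → blocked by [1,5]×[1,5], reject
4. q=(22,25) nearest=0 d=25 new=(3,3) → blocked by [1,5]×[1,5], reject
5. q=(20,8) nearest=0 d=20 new=(3,3) → blocked by [1,5]×[1,5], reject
6. q=(7,6) nearest=0 d=7 new=(3,3) → blocked by [1,5]×[1,5], reject
7. q=(21,7) nearest=0 d=21 new=(3,3) → blocked by [1,5]×[1,5], reject
8. q=(20,0) nearest=0 d=20 new=(3,0) → add node 1 parent=0 cost=3
9. q=(10,4) nearest=1 d=7 new=(6,3) → blocked by [1,5]×[1,5], reject
10. q=(12,19) nearest=0 d=19 new=(3,3) → blocked by [1,5]×[1,5], reject
11. q=(15,13) nearest=1 d=13 new=(6,3) → blocked by [1,5]×[1,5], reject
12. q=(5,10) nearest=0 d=10 new=(3,3) → blocked by [1,5]×[1,5], reject
13. q=(7,17) nearest=0 d=17 new=(3,3) → blocked by [1,5]×[1,5], reject
14. q=(10,4) nearest=1 d=7 new=(6,3) → blocked by [1,5]×[1,5], reject
15. q=(14,22) nearest=0 d=22 new=(3,3) → blocked by [1,5]×[1,5], reject
16. q=(4,25) nearest=0 d=25 new=(3,3) → blocked by [1,5]×[1,5], reject
17. q=(1,18) nearest=0 d=18 new=(1,3) → blocked by [1,5]×[1,5], reject
18. q=(0,21) nearest=0 d=21 new=(0,3) → add node 2 parent=0 cost=3
19. q=(12,13) nearest=2 d=12 new=(3,6) → blocked by [1,5]×[1,5], reject
20. q=(18,21) nearest=2 d=18 new=(3,6) → blocked by [1,5]×[1,5], reject
21. q=(20,1) nearest=1 d=17 new=(6,1) → add node 3 parent=1 cost=6
22. q=(8,9) nearest=2 d=8 new=(3,6) → blocked by [1,5]×[1,5], reject
23. q=(10,20) nearest=2 d=17 new=(3,6) → blocked by [1,5]×[1,5], reject
24. q=(17,13) nearest=3 d=12 new=(9,4) → add node 4 parent=3 cost=9
25. q=(1,8) nearest=2 d=5 new=(1,6) → add node 5 parent=2 cost=6
26. q=(17,2) nearest=4 d=8 new=(12,2) → add node 6 parent=4 cost=12
27. q=(0,17) nearest=5 d=11 new=(0,9) → blocked by [0,5]×[7,9], reject

Path: 0 2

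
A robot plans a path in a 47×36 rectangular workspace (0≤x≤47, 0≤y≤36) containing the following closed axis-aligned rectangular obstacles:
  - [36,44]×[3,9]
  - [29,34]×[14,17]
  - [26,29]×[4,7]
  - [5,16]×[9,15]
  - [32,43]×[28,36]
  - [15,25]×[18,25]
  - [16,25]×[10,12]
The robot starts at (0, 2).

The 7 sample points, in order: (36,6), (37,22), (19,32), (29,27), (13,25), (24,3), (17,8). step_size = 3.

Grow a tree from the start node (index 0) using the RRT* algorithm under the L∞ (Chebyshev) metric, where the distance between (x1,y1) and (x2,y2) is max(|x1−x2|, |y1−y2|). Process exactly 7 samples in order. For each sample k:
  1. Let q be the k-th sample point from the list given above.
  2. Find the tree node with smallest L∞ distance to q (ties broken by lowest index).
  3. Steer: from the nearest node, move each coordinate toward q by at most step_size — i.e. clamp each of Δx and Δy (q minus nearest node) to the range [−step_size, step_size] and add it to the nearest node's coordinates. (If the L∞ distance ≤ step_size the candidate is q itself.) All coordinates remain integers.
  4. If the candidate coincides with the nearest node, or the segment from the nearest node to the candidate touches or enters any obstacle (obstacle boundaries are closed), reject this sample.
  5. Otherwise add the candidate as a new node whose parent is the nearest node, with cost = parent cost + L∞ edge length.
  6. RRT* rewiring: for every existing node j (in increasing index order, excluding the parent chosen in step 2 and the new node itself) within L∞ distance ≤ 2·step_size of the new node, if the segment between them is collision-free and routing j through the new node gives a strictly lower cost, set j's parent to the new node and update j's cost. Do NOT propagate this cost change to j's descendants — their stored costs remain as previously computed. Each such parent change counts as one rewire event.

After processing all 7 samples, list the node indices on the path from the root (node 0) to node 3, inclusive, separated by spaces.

Path: 0 1 2 3

1. q=(36,6) nearest=0 d=36 new=(3,5) → add node 1 parent=0 cost=3
2. q=(37,22) nearest=1 d=34 new=(6,8) → add node 2 parent=1 cost=6
3. q=(19,32) nearest=2 d=24 new=(9,11) → blocked by [5,16]×[9,15], reject
4. q=(29,27) nearest=2 d=23 new=(9,11) → blocked by [5,16]×[9,15], reject
5. q=(13,25) nearest=2 d=17 new=(9,11) → blocked by [5,16]×[9,15], reject
6. q=(24,3) nearest=2 d=18 new=(9,5) → add node 3 parent=2 cost=9
7. q=(17,8) nearest=3 d=8 new=(12,8) → add node 4 parent=3 cost=12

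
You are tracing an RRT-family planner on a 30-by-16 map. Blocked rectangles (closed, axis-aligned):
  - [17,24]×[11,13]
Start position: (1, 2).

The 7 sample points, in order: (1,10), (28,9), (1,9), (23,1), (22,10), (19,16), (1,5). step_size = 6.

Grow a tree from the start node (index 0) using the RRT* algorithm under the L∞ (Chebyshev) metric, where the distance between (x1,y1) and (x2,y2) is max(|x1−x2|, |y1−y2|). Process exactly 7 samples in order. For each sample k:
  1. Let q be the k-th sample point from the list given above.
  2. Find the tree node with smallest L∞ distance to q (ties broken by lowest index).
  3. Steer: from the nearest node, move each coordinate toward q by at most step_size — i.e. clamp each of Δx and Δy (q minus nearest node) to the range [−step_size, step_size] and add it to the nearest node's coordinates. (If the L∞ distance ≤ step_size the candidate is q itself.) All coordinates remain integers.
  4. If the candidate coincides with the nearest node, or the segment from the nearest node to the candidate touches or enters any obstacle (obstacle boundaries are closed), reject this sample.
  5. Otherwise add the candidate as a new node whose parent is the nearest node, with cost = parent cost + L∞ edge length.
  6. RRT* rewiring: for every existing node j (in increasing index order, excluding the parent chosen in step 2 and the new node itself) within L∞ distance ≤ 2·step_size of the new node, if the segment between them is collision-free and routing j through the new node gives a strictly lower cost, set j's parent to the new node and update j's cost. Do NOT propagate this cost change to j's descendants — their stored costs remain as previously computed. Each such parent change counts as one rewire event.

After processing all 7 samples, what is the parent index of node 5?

1. q=(1,10) nearest=0 d=8 new=(1,8) → add node 1 parent=0 cost=6
2. q=(28,9) nearest=0 d=27 new=(7,8) → add node 2 parent=0 cost=6
3. q=(1,9) nearest=1 d=1 new=(1,9) → add node 3 parent=1 cost=7
4. q=(23,1) nearest=2 d=16 new=(13,2) → add node 4 parent=2 cost=12
5. q=(22,10) nearest=4 d=9 new=(19,8) → add node 5 parent=4 cost=18
6. q=(19,16) nearest=5 d=8 new=(19,14) → blocked by [17,24]×[11,13], reject
7. q=(1,5) nearest=0 d=3 new=(1,5) → add node 6 parent=0 cost=3

Parent of node 5: 4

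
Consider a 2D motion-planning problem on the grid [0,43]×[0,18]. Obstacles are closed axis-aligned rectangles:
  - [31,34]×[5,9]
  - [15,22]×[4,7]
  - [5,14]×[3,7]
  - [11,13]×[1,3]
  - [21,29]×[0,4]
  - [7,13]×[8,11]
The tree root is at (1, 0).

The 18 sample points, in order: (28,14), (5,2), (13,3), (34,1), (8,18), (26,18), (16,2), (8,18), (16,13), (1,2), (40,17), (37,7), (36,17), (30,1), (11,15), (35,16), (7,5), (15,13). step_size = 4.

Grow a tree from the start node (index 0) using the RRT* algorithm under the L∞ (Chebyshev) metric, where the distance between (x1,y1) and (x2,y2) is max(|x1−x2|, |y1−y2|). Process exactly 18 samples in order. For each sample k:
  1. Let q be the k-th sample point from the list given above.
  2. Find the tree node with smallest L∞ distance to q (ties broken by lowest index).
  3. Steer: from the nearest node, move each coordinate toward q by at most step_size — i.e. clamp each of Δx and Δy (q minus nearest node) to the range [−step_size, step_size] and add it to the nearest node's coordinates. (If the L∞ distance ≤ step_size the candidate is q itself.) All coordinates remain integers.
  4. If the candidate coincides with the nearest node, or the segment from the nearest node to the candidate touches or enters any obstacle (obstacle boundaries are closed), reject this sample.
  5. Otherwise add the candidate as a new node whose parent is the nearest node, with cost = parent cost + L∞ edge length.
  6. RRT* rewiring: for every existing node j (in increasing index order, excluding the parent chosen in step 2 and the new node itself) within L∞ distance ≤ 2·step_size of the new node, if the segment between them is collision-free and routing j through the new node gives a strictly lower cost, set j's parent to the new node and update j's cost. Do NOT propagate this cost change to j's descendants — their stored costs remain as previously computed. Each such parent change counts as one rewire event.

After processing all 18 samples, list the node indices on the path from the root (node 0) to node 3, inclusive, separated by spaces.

Path: 0 3

1. q=(28,14) nearest=0 d=27 new=(5,4) → blocked by [5,14]×[3,7], reject
2. q=(5,2) nearest=0 d=4 new=(5,2) → add node 1 parent=0 cost=4
3. q=(13,3) nearest=1 d=8 new=(9,3) → blocked by [5,14]×[3,7], reject
4. q=(34,1) nearest=1 d=29 new=(9,1) → add node 2 parent=1 cost=8
5. q=(8,18) nearest=1 d=16 new=(8,6) → blocked by [5,14]×[3,7], reject
6. q=(26,18) nearest=2 d=17 new=(13,5) → blocked by [5,14]×[3,7], reject
7. q=(16,2) nearest=2 d=7 new=(13,2) → blocked by [11,13]×[1,3], reject
8. q=(8,18) nearest=1 d=16 new=(8,6) → blocked by [5,14]×[3,7], reject
9. q=(16,13) nearest=1 d=11 new=(9,6) → blocked by [5,14]×[3,7], reject
10. q=(1,2) nearest=0 d=2 new=(1,2) → add node 3 parent=0 cost=2
11. q=(40,17) nearest=2 d=31 new=(13,5) → blocked by [5,14]×[3,7], reject
12. q=(37,7) nearest=2 d=28 new=(13,5) → blocked by [5,14]×[3,7], reject
13. q=(36,17) nearest=2 d=27 new=(13,5) → blocked by [5,14]×[3,7], reject
14. q=(30,1) nearest=2 d=21 new=(13,1) → blocked by [11,13]×[1,3], reject
15. q=(11,15) nearest=1 d=13 new=(9,6) → blocked by [5,14]×[3,7], reject
16. q=(35,16) nearest=2 d=26 new=(13,5) → blocked by [5,14]×[3,7], reject
17. q=(7,5) nearest=1 d=3 new=(7,5) → blocked by [5,14]×[3,7], reject
18. q=(15,13) nearest=1 d=11 new=(9,6) → blocked by [5,14]×[3,7], reject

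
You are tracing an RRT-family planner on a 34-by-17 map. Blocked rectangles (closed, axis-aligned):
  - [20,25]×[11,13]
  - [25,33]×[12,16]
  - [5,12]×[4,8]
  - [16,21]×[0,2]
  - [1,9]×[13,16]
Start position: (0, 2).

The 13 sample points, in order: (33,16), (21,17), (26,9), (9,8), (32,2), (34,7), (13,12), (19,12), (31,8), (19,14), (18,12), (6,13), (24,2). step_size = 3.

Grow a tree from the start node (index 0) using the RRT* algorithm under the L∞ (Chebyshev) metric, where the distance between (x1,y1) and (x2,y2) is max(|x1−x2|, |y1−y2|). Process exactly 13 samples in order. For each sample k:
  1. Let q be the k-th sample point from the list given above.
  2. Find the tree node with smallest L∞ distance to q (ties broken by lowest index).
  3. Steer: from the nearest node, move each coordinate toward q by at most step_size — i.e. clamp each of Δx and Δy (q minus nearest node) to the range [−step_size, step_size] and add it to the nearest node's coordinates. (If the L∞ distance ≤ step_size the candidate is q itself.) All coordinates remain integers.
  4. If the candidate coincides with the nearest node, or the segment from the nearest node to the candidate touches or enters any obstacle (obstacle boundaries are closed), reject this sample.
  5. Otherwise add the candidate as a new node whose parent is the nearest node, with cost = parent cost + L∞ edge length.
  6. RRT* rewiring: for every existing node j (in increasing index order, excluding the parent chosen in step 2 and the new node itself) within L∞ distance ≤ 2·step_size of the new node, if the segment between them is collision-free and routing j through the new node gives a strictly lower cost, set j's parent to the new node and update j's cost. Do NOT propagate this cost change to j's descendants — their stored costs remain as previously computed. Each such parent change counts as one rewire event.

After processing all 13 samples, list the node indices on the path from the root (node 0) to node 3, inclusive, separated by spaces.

1. q=(33,16) nearest=0 d=33 new=(3,5) → add node 1 parent=0 cost=3
2. q=(21,17) nearest=1 d=18 new=(6,8) → blocked by [5,12]×[4,8], reject
3. q=(26,9) nearest=1 d=23 new=(6,8) → blocked by [5,12]×[4,8], reject
4. q=(9,8) nearest=1 d=6 new=(6,8) → blocked by [5,12]×[4,8], reject
5. q=(32,2) nearest=1 d=29 new=(6,2) → add node 2 parent=1 cost=6
6. q=(34,7) nearest=2 d=28 new=(9,5) → blocked by [5,12]×[4,8], reject
7. q=(13,12) nearest=1 d=10 new=(6,8) → blocked by [5,12]×[4,8], reject
8. q=(19,12) nearest=2 d=13 new=(9,5) → blocked by [5,12]×[4,8], reject
9. q=(31,8) nearest=2 d=25 new=(9,5) → blocked by [5,12]×[4,8], reject
10. q=(19,14) nearest=2 d=13 new=(9,5) → blocked by [5,12]×[4,8], reject
11. q=(18,12) nearest=2 d=12 new=(9,5) → blocked by [5,12]×[4,8], reject
12. q=(6,13) nearest=1 d=8 new=(6,8) → blocked by [5,12]×[4,8], reject
13. q=(24,2) nearest=2 d=18 new=(9,2) → add node 3 parent=2 cost=9

Path: 0 1 2 3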